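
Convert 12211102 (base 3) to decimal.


Positional values (base 3):
  2 × 3^0 = 2 × 1 = 2
  0 × 3^1 = 0 × 3 = 0
  1 × 3^2 = 1 × 9 = 9
  1 × 3^3 = 1 × 27 = 27
  1 × 3^4 = 1 × 81 = 81
  2 × 3^5 = 2 × 243 = 486
  2 × 3^6 = 2 × 729 = 1458
  1 × 3^7 = 1 × 2187 = 2187
Sum = 2 + 0 + 9 + 27 + 81 + 486 + 1458 + 2187
= 4250


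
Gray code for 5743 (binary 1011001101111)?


Binary: 1011001101111
Gray code: G = B XOR (B >> 1)
B >> 1 = 0101100110111
1011001101111 XOR 0101100110111:
  1 XOR 0 = 1
  0 XOR 1 = 1
  1 XOR 0 = 1
  1 XOR 1 = 0
  0 XOR 1 = 1
  0 XOR 0 = 0
  1 XOR 0 = 1
  1 XOR 1 = 0
  0 XOR 1 = 1
  1 XOR 0 = 1
  1 XOR 1 = 0
  1 XOR 1 = 0
  1 XOR 1 = 0
= 1110101011000


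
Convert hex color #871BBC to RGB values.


Hex: #871BBC
R = 87₁₆ = 135
G = 1B₁₆ = 27
B = BC₁₆ = 188
= RGB(135, 27, 188)


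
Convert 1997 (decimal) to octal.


Divide by 8 repeatedly:
1997 ÷ 8 = 249 remainder 5
249 ÷ 8 = 31 remainder 1
31 ÷ 8 = 3 remainder 7
3 ÷ 8 = 0 remainder 3
Reading remainders bottom-up:
= 0o3715


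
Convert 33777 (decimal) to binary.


Divide by 2 repeatedly:
33777 ÷ 2 = 16888 remainder 1
16888 ÷ 2 = 8444 remainder 0
8444 ÷ 2 = 4222 remainder 0
4222 ÷ 2 = 2111 remainder 0
2111 ÷ 2 = 1055 remainder 1
1055 ÷ 2 = 527 remainder 1
527 ÷ 2 = 263 remainder 1
263 ÷ 2 = 131 remainder 1
131 ÷ 2 = 65 remainder 1
65 ÷ 2 = 32 remainder 1
32 ÷ 2 = 16 remainder 0
16 ÷ 2 = 8 remainder 0
8 ÷ 2 = 4 remainder 0
4 ÷ 2 = 2 remainder 0
2 ÷ 2 = 1 remainder 0
1 ÷ 2 = 0 remainder 1
Reading remainders bottom-up:
= 1000001111110001


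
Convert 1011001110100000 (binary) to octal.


Group into 3-bit groups: 001011001110100000
  001 = 1
  011 = 3
  001 = 1
  110 = 6
  100 = 4
  000 = 0
= 0o131640


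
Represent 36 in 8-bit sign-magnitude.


Sign bit: 0 (positive)
Magnitude: 36 = 0100100
= 00100100


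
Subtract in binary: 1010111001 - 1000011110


Align and subtract column by column (LSB to MSB, borrowing when needed):
  1010111001
- 1000011110
  ----------
  col 0: (1 - 0 borrow-in) - 0 → 1 - 0 = 1, borrow out 0
  col 1: (0 - 0 borrow-in) - 1 → borrow from next column: (0+2) - 1 = 1, borrow out 1
  col 2: (0 - 1 borrow-in) - 1 → borrow from next column: (-1+2) - 1 = 0, borrow out 1
  col 3: (1 - 1 borrow-in) - 1 → borrow from next column: (0+2) - 1 = 1, borrow out 1
  col 4: (1 - 1 borrow-in) - 1 → borrow from next column: (0+2) - 1 = 1, borrow out 1
  col 5: (1 - 1 borrow-in) - 0 → 0 - 0 = 0, borrow out 0
  col 6: (0 - 0 borrow-in) - 0 → 0 - 0 = 0, borrow out 0
  col 7: (1 - 0 borrow-in) - 0 → 1 - 0 = 1, borrow out 0
  col 8: (0 - 0 borrow-in) - 0 → 0 - 0 = 0, borrow out 0
  col 9: (1 - 0 borrow-in) - 1 → 1 - 1 = 0, borrow out 0
Reading bits MSB→LSB: 0010011011
Strip leading zeros: 10011011
= 10011011


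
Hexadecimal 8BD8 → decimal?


Positional values:
Position 0: 8 × 16^0 = 8 × 1 = 8
Position 1: D × 16^1 = 13 × 16 = 208
Position 2: B × 16^2 = 11 × 256 = 2816
Position 3: 8 × 16^3 = 8 × 4096 = 32768
Sum = 8 + 208 + 2816 + 32768
= 35800


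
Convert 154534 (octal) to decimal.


Positional values:
Position 0: 4 × 8^0 = 4
Position 1: 3 × 8^1 = 24
Position 2: 5 × 8^2 = 320
Position 3: 4 × 8^3 = 2048
Position 4: 5 × 8^4 = 20480
Position 5: 1 × 8^5 = 32768
Sum = 4 + 24 + 320 + 2048 + 20480 + 32768
= 55644


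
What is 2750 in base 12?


Divide by 12 repeatedly:
2750 ÷ 12 = 229 remainder 2
229 ÷ 12 = 19 remainder 1
19 ÷ 12 = 1 remainder 7
1 ÷ 12 = 0 remainder 1
Reading remainders bottom-up:
= 1712


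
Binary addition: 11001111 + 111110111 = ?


Align and add column by column (LSB to MSB, carry propagating):
  0011001111
+ 0111110111
  ----------
  col 0: 1 + 1 + 0 (carry in) = 2 → bit 0, carry out 1
  col 1: 1 + 1 + 1 (carry in) = 3 → bit 1, carry out 1
  col 2: 1 + 1 + 1 (carry in) = 3 → bit 1, carry out 1
  col 3: 1 + 0 + 1 (carry in) = 2 → bit 0, carry out 1
  col 4: 0 + 1 + 1 (carry in) = 2 → bit 0, carry out 1
  col 5: 0 + 1 + 1 (carry in) = 2 → bit 0, carry out 1
  col 6: 1 + 1 + 1 (carry in) = 3 → bit 1, carry out 1
  col 7: 1 + 1 + 1 (carry in) = 3 → bit 1, carry out 1
  col 8: 0 + 1 + 1 (carry in) = 2 → bit 0, carry out 1
  col 9: 0 + 0 + 1 (carry in) = 1 → bit 1, carry out 0
Reading bits MSB→LSB: 1011000110
Strip leading zeros: 1011000110
= 1011000110


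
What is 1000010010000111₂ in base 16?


Group into 4-bit nibbles: 1000010010000111
  1000 = 8
  0100 = 4
  1000 = 8
  0111 = 7
= 0x8487


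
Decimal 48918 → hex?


Divide by 16 repeatedly:
48918 ÷ 16 = 3057 remainder 6 (6)
3057 ÷ 16 = 191 remainder 1 (1)
191 ÷ 16 = 11 remainder 15 (F)
11 ÷ 16 = 0 remainder 11 (B)
Reading remainders bottom-up:
= 0xBF16


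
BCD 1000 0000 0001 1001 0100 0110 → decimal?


Each 4-bit group → digit:
  1000 → 8
  0000 → 0
  0001 → 1
  1001 → 9
  0100 → 4
  0110 → 6
= 801946


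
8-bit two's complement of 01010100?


Original: 01010100
Step 1 - Invert all bits: 10101011
Step 2 - Add 1: 10101011 + 1
= 10101100 (represents -84)


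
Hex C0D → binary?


Each hex digit → 4 binary bits:
  C = 1100
  0 = 0000
  D = 1101
Concatenate: 1100 0000 1101
= 110000001101


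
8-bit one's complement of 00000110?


Original: 00000110
Invert all bits:
  bit 0: 0 → 1
  bit 1: 0 → 1
  bit 2: 0 → 1
  bit 3: 0 → 1
  bit 4: 0 → 1
  bit 5: 1 → 0
  bit 6: 1 → 0
  bit 7: 0 → 1
= 11111001


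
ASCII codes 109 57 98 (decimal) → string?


Codes (decimal): 109 57 98
Per-code ASCII lookup:
  109  (range 97-122: lowercase, 109 - 97 = 12) → 'm'
  57  (range 48-57: digits, 57 - 48 = 9) → '9'
  98  (range 97-122: lowercase, 98 - 97 = 1) → 'b'
= 'm9b'


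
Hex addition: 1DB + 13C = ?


Align and add column by column (LSB to MSB, each column mod 16 with carry):
  01DB
+ 013C
  ----
  col 0: B(11) + C(12) + 0 (carry in) = 23 → 7(7), carry out 1
  col 1: D(13) + 3(3) + 1 (carry in) = 17 → 1(1), carry out 1
  col 2: 1(1) + 1(1) + 1 (carry in) = 3 → 3(3), carry out 0
  col 3: 0(0) + 0(0) + 0 (carry in) = 0 → 0(0), carry out 0
Reading digits MSB→LSB: 0317
Strip leading zeros: 317
= 0x317


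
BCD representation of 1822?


Each digit → 4-bit binary:
  1 → 0001
  8 → 1000
  2 → 0010
  2 → 0010
= 0001 1000 0010 0010


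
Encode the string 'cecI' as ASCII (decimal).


String: 'cecI'  (4 characters)
Per-character ASCII lookup:
  'c': lowercase starts at 97: 'c' = 97 + 2 = 99
  'e': lowercase starts at 97: 'e' = 97 + 4 = 101
  'c': lowercase starts at 97: 'c' = 97 + 2 = 99
  'I': uppercase starts at 65: 'I' = 65 + 8 = 73
= 99 101 99 73


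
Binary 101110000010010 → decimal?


Positional values:
Bit 1: 1 × 2^1 = 2
Bit 4: 1 × 2^4 = 16
Bit 10: 1 × 2^10 = 1024
Bit 11: 1 × 2^11 = 2048
Bit 12: 1 × 2^12 = 4096
Bit 14: 1 × 2^14 = 16384
Sum = 2 + 16 + 1024 + 2048 + 4096 + 16384
= 23570


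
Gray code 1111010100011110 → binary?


Gray code: 1111010100011110
MSB stays the same: 1
Each subsequent bit = prev_binary XOR current_gray:
  B[1] = 1 XOR 1 = 0
  B[2] = 0 XOR 1 = 1
  B[3] = 1 XOR 1 = 0
  B[4] = 0 XOR 0 = 0
  B[5] = 0 XOR 1 = 1
  B[6] = 1 XOR 0 = 1
  B[7] = 1 XOR 1 = 0
  B[8] = 0 XOR 0 = 0
  B[9] = 0 XOR 0 = 0
  B[10] = 0 XOR 0 = 0
  B[11] = 0 XOR 1 = 1
  B[12] = 1 XOR 1 = 0
  B[13] = 0 XOR 1 = 1
  B[14] = 1 XOR 1 = 0
  B[15] = 0 XOR 0 = 0
= 1010011000010100 (42516 decimal)


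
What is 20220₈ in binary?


Each octal digit → 3 binary bits:
  2 = 010
  0 = 000
  2 = 010
  2 = 010
  0 = 000
Concatenate: 010 000 010 010 000
= 010000010010000


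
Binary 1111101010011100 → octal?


Group into 3-bit groups: 001111101010011100
  001 = 1
  111 = 7
  101 = 5
  010 = 2
  011 = 3
  100 = 4
= 0o175234


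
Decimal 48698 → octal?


Divide by 8 repeatedly:
48698 ÷ 8 = 6087 remainder 2
6087 ÷ 8 = 760 remainder 7
760 ÷ 8 = 95 remainder 0
95 ÷ 8 = 11 remainder 7
11 ÷ 8 = 1 remainder 3
1 ÷ 8 = 0 remainder 1
Reading remainders bottom-up:
= 0o137072


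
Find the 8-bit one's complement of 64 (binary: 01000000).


Original: 01000000
Invert all bits:
  bit 0: 0 → 1
  bit 1: 1 → 0
  bit 2: 0 → 1
  bit 3: 0 → 1
  bit 4: 0 → 1
  bit 5: 0 → 1
  bit 6: 0 → 1
  bit 7: 0 → 1
= 10111111


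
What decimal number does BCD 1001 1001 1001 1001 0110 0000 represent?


Each 4-bit group → digit:
  1001 → 9
  1001 → 9
  1001 → 9
  1001 → 9
  0110 → 6
  0000 → 0
= 999960


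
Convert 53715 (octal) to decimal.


Positional values:
Position 0: 5 × 8^0 = 5
Position 1: 1 × 8^1 = 8
Position 2: 7 × 8^2 = 448
Position 3: 3 × 8^3 = 1536
Position 4: 5 × 8^4 = 20480
Sum = 5 + 8 + 448 + 1536 + 20480
= 22477


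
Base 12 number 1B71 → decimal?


Positional values (base 12):
  1 × 12^0 = 1 × 1 = 1
  7 × 12^1 = 7 × 12 = 84
  B × 12^2 = 11 × 144 = 1584
  1 × 12^3 = 1 × 1728 = 1728
Sum = 1 + 84 + 1584 + 1728
= 3397


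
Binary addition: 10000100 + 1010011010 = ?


Align and add column by column (LSB to MSB, carry propagating):
  00010000100
+ 01010011010
  -----------
  col 0: 0 + 0 + 0 (carry in) = 0 → bit 0, carry out 0
  col 1: 0 + 1 + 0 (carry in) = 1 → bit 1, carry out 0
  col 2: 1 + 0 + 0 (carry in) = 1 → bit 1, carry out 0
  col 3: 0 + 1 + 0 (carry in) = 1 → bit 1, carry out 0
  col 4: 0 + 1 + 0 (carry in) = 1 → bit 1, carry out 0
  col 5: 0 + 0 + 0 (carry in) = 0 → bit 0, carry out 0
  col 6: 0 + 0 + 0 (carry in) = 0 → bit 0, carry out 0
  col 7: 1 + 1 + 0 (carry in) = 2 → bit 0, carry out 1
  col 8: 0 + 0 + 1 (carry in) = 1 → bit 1, carry out 0
  col 9: 0 + 1 + 0 (carry in) = 1 → bit 1, carry out 0
  col 10: 0 + 0 + 0 (carry in) = 0 → bit 0, carry out 0
Reading bits MSB→LSB: 01100011110
Strip leading zeros: 1100011110
= 1100011110


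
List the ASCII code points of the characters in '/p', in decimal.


String: '/p'  (2 characters)
Per-character ASCII lookup:
  '/': special character: '/' = 47
  'p': lowercase starts at 97: 'p' = 97 + 15 = 112
= 47 112


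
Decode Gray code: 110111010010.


Gray code: 110111010010
MSB stays the same: 1
Each subsequent bit = prev_binary XOR current_gray:
  B[1] = 1 XOR 1 = 0
  B[2] = 0 XOR 0 = 0
  B[3] = 0 XOR 1 = 1
  B[4] = 1 XOR 1 = 0
  B[5] = 0 XOR 1 = 1
  B[6] = 1 XOR 0 = 1
  B[7] = 1 XOR 1 = 0
  B[8] = 0 XOR 0 = 0
  B[9] = 0 XOR 0 = 0
  B[10] = 0 XOR 1 = 1
  B[11] = 1 XOR 0 = 1
= 100101100011 (2403 decimal)


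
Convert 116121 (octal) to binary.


Each octal digit → 3 binary bits:
  1 = 001
  1 = 001
  6 = 110
  1 = 001
  2 = 010
  1 = 001
Concatenate: 001 001 110 001 010 001
= 001001110001010001


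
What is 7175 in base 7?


Divide by 7 repeatedly:
7175 ÷ 7 = 1025 remainder 0
1025 ÷ 7 = 146 remainder 3
146 ÷ 7 = 20 remainder 6
20 ÷ 7 = 2 remainder 6
2 ÷ 7 = 0 remainder 2
Reading remainders bottom-up:
= 26630


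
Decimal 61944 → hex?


Divide by 16 repeatedly:
61944 ÷ 16 = 3871 remainder 8 (8)
3871 ÷ 16 = 241 remainder 15 (F)
241 ÷ 16 = 15 remainder 1 (1)
15 ÷ 16 = 0 remainder 15 (F)
Reading remainders bottom-up:
= 0xF1F8


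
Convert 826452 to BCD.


Each digit → 4-bit binary:
  8 → 1000
  2 → 0010
  6 → 0110
  4 → 0100
  5 → 0101
  2 → 0010
= 1000 0010 0110 0100 0101 0010


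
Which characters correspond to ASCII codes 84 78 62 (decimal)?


Codes (decimal): 84 78 62
Per-code ASCII lookup:
  84  (range 65-90: uppercase, 84 - 65 = 19) → 'T'
  78  (range 65-90: uppercase, 78 - 65 = 13) → 'N'
  62  (special character) → '>'
= 'TN>'


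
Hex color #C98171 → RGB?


Hex: #C98171
R = C9₁₆ = 201
G = 81₁₆ = 129
B = 71₁₆ = 113
= RGB(201, 129, 113)


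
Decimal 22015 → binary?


Divide by 2 repeatedly:
22015 ÷ 2 = 11007 remainder 1
11007 ÷ 2 = 5503 remainder 1
5503 ÷ 2 = 2751 remainder 1
2751 ÷ 2 = 1375 remainder 1
1375 ÷ 2 = 687 remainder 1
687 ÷ 2 = 343 remainder 1
343 ÷ 2 = 171 remainder 1
171 ÷ 2 = 85 remainder 1
85 ÷ 2 = 42 remainder 1
42 ÷ 2 = 21 remainder 0
21 ÷ 2 = 10 remainder 1
10 ÷ 2 = 5 remainder 0
5 ÷ 2 = 2 remainder 1
2 ÷ 2 = 1 remainder 0
1 ÷ 2 = 0 remainder 1
Reading remainders bottom-up:
= 101010111111111


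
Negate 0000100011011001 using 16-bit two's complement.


Original: 0000100011011001
Step 1 - Invert all bits: 1111011100100110
Step 2 - Add 1: 1111011100100110 + 1
= 1111011100100111 (represents -2265)


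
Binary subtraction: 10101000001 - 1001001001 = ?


Align and subtract column by column (LSB to MSB, borrowing when needed):
  10101000001
- 01001001001
  -----------
  col 0: (1 - 0 borrow-in) - 1 → 1 - 1 = 0, borrow out 0
  col 1: (0 - 0 borrow-in) - 0 → 0 - 0 = 0, borrow out 0
  col 2: (0 - 0 borrow-in) - 0 → 0 - 0 = 0, borrow out 0
  col 3: (0 - 0 borrow-in) - 1 → borrow from next column: (0+2) - 1 = 1, borrow out 1
  col 4: (0 - 1 borrow-in) - 0 → borrow from next column: (-1+2) - 0 = 1, borrow out 1
  col 5: (0 - 1 borrow-in) - 0 → borrow from next column: (-1+2) - 0 = 1, borrow out 1
  col 6: (1 - 1 borrow-in) - 1 → borrow from next column: (0+2) - 1 = 1, borrow out 1
  col 7: (0 - 1 borrow-in) - 0 → borrow from next column: (-1+2) - 0 = 1, borrow out 1
  col 8: (1 - 1 borrow-in) - 0 → 0 - 0 = 0, borrow out 0
  col 9: (0 - 0 borrow-in) - 1 → borrow from next column: (0+2) - 1 = 1, borrow out 1
  col 10: (1 - 1 borrow-in) - 0 → 0 - 0 = 0, borrow out 0
Reading bits MSB→LSB: 01011111000
Strip leading zeros: 1011111000
= 1011111000


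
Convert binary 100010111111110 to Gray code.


Binary: 100010111111110
Gray code: G = B XOR (B >> 1)
B >> 1 = 010001011111111
100010111111110 XOR 010001011111111:
  1 XOR 0 = 1
  0 XOR 1 = 1
  0 XOR 0 = 0
  0 XOR 0 = 0
  1 XOR 0 = 1
  0 XOR 1 = 1
  1 XOR 0 = 1
  1 XOR 1 = 0
  1 XOR 1 = 0
  1 XOR 1 = 0
  1 XOR 1 = 0
  1 XOR 1 = 0
  1 XOR 1 = 0
  1 XOR 1 = 0
  0 XOR 1 = 1
= 110011100000001


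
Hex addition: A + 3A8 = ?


Align and add column by column (LSB to MSB, each column mod 16 with carry):
  000A
+ 03A8
  ----
  col 0: A(10) + 8(8) + 0 (carry in) = 18 → 2(2), carry out 1
  col 1: 0(0) + A(10) + 1 (carry in) = 11 → B(11), carry out 0
  col 2: 0(0) + 3(3) + 0 (carry in) = 3 → 3(3), carry out 0
  col 3: 0(0) + 0(0) + 0 (carry in) = 0 → 0(0), carry out 0
Reading digits MSB→LSB: 03B2
Strip leading zeros: 3B2
= 0x3B2


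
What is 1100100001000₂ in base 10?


Positional values:
Bit 3: 1 × 2^3 = 8
Bit 8: 1 × 2^8 = 256
Bit 11: 1 × 2^11 = 2048
Bit 12: 1 × 2^12 = 4096
Sum = 8 + 256 + 2048 + 4096
= 6408


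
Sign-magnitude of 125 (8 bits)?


Sign bit: 0 (positive)
Magnitude: 125 = 1111101
= 01111101


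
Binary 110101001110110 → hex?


Group into 4-bit nibbles: 0110101001110110
  0110 = 6
  1010 = A
  0111 = 7
  0110 = 6
= 0x6A76


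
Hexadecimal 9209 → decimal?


Positional values:
Position 0: 9 × 16^0 = 9 × 1 = 9
Position 1: 0 × 16^1 = 0 × 16 = 0
Position 2: 2 × 16^2 = 2 × 256 = 512
Position 3: 9 × 16^3 = 9 × 4096 = 36864
Sum = 9 + 0 + 512 + 36864
= 37385


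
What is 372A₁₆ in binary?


Each hex digit → 4 binary bits:
  3 = 0011
  7 = 0111
  2 = 0010
  A = 1010
Concatenate: 0011 0111 0010 1010
= 0011011100101010


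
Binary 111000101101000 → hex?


Group into 4-bit nibbles: 0111000101101000
  0111 = 7
  0001 = 1
  0110 = 6
  1000 = 8
= 0x7168


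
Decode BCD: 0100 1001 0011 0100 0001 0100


Each 4-bit group → digit:
  0100 → 4
  1001 → 9
  0011 → 3
  0100 → 4
  0001 → 1
  0100 → 4
= 493414


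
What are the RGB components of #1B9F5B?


Hex: #1B9F5B
R = 1B₁₆ = 27
G = 9F₁₆ = 159
B = 5B₁₆ = 91
= RGB(27, 159, 91)


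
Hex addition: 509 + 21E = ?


Align and add column by column (LSB to MSB, each column mod 16 with carry):
  0509
+ 021E
  ----
  col 0: 9(9) + E(14) + 0 (carry in) = 23 → 7(7), carry out 1
  col 1: 0(0) + 1(1) + 1 (carry in) = 2 → 2(2), carry out 0
  col 2: 5(5) + 2(2) + 0 (carry in) = 7 → 7(7), carry out 0
  col 3: 0(0) + 0(0) + 0 (carry in) = 0 → 0(0), carry out 0
Reading digits MSB→LSB: 0727
Strip leading zeros: 727
= 0x727


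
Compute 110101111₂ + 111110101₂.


Align and add column by column (LSB to MSB, carry propagating):
  0110101111
+ 0111110101
  ----------
  col 0: 1 + 1 + 0 (carry in) = 2 → bit 0, carry out 1
  col 1: 1 + 0 + 1 (carry in) = 2 → bit 0, carry out 1
  col 2: 1 + 1 + 1 (carry in) = 3 → bit 1, carry out 1
  col 3: 1 + 0 + 1 (carry in) = 2 → bit 0, carry out 1
  col 4: 0 + 1 + 1 (carry in) = 2 → bit 0, carry out 1
  col 5: 1 + 1 + 1 (carry in) = 3 → bit 1, carry out 1
  col 6: 0 + 1 + 1 (carry in) = 2 → bit 0, carry out 1
  col 7: 1 + 1 + 1 (carry in) = 3 → bit 1, carry out 1
  col 8: 1 + 1 + 1 (carry in) = 3 → bit 1, carry out 1
  col 9: 0 + 0 + 1 (carry in) = 1 → bit 1, carry out 0
Reading bits MSB→LSB: 1110100100
Strip leading zeros: 1110100100
= 1110100100


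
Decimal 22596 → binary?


Divide by 2 repeatedly:
22596 ÷ 2 = 11298 remainder 0
11298 ÷ 2 = 5649 remainder 0
5649 ÷ 2 = 2824 remainder 1
2824 ÷ 2 = 1412 remainder 0
1412 ÷ 2 = 706 remainder 0
706 ÷ 2 = 353 remainder 0
353 ÷ 2 = 176 remainder 1
176 ÷ 2 = 88 remainder 0
88 ÷ 2 = 44 remainder 0
44 ÷ 2 = 22 remainder 0
22 ÷ 2 = 11 remainder 0
11 ÷ 2 = 5 remainder 1
5 ÷ 2 = 2 remainder 1
2 ÷ 2 = 1 remainder 0
1 ÷ 2 = 0 remainder 1
Reading remainders bottom-up:
= 101100001000100


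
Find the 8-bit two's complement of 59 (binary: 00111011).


Original: 00111011
Step 1 - Invert all bits: 11000100
Step 2 - Add 1: 11000100 + 1
= 11000101 (represents -59)


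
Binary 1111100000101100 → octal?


Group into 3-bit groups: 001111100000101100
  001 = 1
  111 = 7
  100 = 4
  000 = 0
  101 = 5
  100 = 4
= 0o174054


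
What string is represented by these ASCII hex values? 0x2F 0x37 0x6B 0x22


Codes (hex): 0x2F 0x37 0x6B 0x22
Per-code ASCII lookup:
  0x2F = 47  (special character) → '/'
  0x37 = 55  (range 48-57: digits, 55 - 48 = 7) → '7'
  0x6B = 107  (range 97-122: lowercase, 107 - 97 = 10) → 'k'
  0x22 = 34  (special character) → '"'
= '/7k"'


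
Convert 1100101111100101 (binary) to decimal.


Positional values:
Bit 0: 1 × 2^0 = 1
Bit 2: 1 × 2^2 = 4
Bit 5: 1 × 2^5 = 32
Bit 6: 1 × 2^6 = 64
Bit 7: 1 × 2^7 = 128
Bit 8: 1 × 2^8 = 256
Bit 9: 1 × 2^9 = 512
Bit 11: 1 × 2^11 = 2048
Bit 14: 1 × 2^14 = 16384
Bit 15: 1 × 2^15 = 32768
Sum = 1 + 4 + 32 + 64 + 128 + 256 + 512 + 2048 + 16384 + 32768
= 52197


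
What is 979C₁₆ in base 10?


Positional values:
Position 0: C × 16^0 = 12 × 1 = 12
Position 1: 9 × 16^1 = 9 × 16 = 144
Position 2: 7 × 16^2 = 7 × 256 = 1792
Position 3: 9 × 16^3 = 9 × 4096 = 36864
Sum = 12 + 144 + 1792 + 36864
= 38812


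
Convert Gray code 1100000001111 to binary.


Gray code: 1100000001111
MSB stays the same: 1
Each subsequent bit = prev_binary XOR current_gray:
  B[1] = 1 XOR 1 = 0
  B[2] = 0 XOR 0 = 0
  B[3] = 0 XOR 0 = 0
  B[4] = 0 XOR 0 = 0
  B[5] = 0 XOR 0 = 0
  B[6] = 0 XOR 0 = 0
  B[7] = 0 XOR 0 = 0
  B[8] = 0 XOR 0 = 0
  B[9] = 0 XOR 1 = 1
  B[10] = 1 XOR 1 = 0
  B[11] = 0 XOR 1 = 1
  B[12] = 1 XOR 1 = 0
= 1000000001010 (4106 decimal)


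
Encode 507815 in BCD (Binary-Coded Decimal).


Each digit → 4-bit binary:
  5 → 0101
  0 → 0000
  7 → 0111
  8 → 1000
  1 → 0001
  5 → 0101
= 0101 0000 0111 1000 0001 0101


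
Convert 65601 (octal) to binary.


Each octal digit → 3 binary bits:
  6 = 110
  5 = 101
  6 = 110
  0 = 000
  1 = 001
Concatenate: 110 101 110 000 001
= 110101110000001


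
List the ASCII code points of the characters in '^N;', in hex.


String: '^N;'  (3 characters)
Per-character ASCII lookup:
  '^': special character: '^' = 94 → 0x5E
  'N': uppercase starts at 65: 'N' = 65 + 13 = 78 → 0x4E
  ';': special character: ';' = 59 → 0x3B
= 0x5E 0x4E 0x3B


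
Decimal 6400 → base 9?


Divide by 9 repeatedly:
6400 ÷ 9 = 711 remainder 1
711 ÷ 9 = 79 remainder 0
79 ÷ 9 = 8 remainder 7
8 ÷ 9 = 0 remainder 8
Reading remainders bottom-up:
= 8701


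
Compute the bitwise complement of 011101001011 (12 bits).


Original: 011101001011
Invert all bits:
  bit 0: 0 → 1
  bit 1: 1 → 0
  bit 2: 1 → 0
  bit 3: 1 → 0
  bit 4: 0 → 1
  bit 5: 1 → 0
  bit 6: 0 → 1
  bit 7: 0 → 1
  bit 8: 1 → 0
  bit 9: 0 → 1
  bit 10: 1 → 0
  bit 11: 1 → 0
= 100010110100


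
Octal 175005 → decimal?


Positional values:
Position 0: 5 × 8^0 = 5
Position 1: 0 × 8^1 = 0
Position 2: 0 × 8^2 = 0
Position 3: 5 × 8^3 = 2560
Position 4: 7 × 8^4 = 28672
Position 5: 1 × 8^5 = 32768
Sum = 5 + 0 + 0 + 2560 + 28672 + 32768
= 64005


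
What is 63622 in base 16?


Divide by 16 repeatedly:
63622 ÷ 16 = 3976 remainder 6 (6)
3976 ÷ 16 = 248 remainder 8 (8)
248 ÷ 16 = 15 remainder 8 (8)
15 ÷ 16 = 0 remainder 15 (F)
Reading remainders bottom-up:
= 0xF886


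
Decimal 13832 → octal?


Divide by 8 repeatedly:
13832 ÷ 8 = 1729 remainder 0
1729 ÷ 8 = 216 remainder 1
216 ÷ 8 = 27 remainder 0
27 ÷ 8 = 3 remainder 3
3 ÷ 8 = 0 remainder 3
Reading remainders bottom-up:
= 0o33010


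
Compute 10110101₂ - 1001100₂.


Align and subtract column by column (LSB to MSB, borrowing when needed):
  10110101
- 01001100
  --------
  col 0: (1 - 0 borrow-in) - 0 → 1 - 0 = 1, borrow out 0
  col 1: (0 - 0 borrow-in) - 0 → 0 - 0 = 0, borrow out 0
  col 2: (1 - 0 borrow-in) - 1 → 1 - 1 = 0, borrow out 0
  col 3: (0 - 0 borrow-in) - 1 → borrow from next column: (0+2) - 1 = 1, borrow out 1
  col 4: (1 - 1 borrow-in) - 0 → 0 - 0 = 0, borrow out 0
  col 5: (1 - 0 borrow-in) - 0 → 1 - 0 = 1, borrow out 0
  col 6: (0 - 0 borrow-in) - 1 → borrow from next column: (0+2) - 1 = 1, borrow out 1
  col 7: (1 - 1 borrow-in) - 0 → 0 - 0 = 0, borrow out 0
Reading bits MSB→LSB: 01101001
Strip leading zeros: 1101001
= 1101001


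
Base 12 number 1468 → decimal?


Positional values (base 12):
  8 × 12^0 = 8 × 1 = 8
  6 × 12^1 = 6 × 12 = 72
  4 × 12^2 = 4 × 144 = 576
  1 × 12^3 = 1 × 1728 = 1728
Sum = 8 + 72 + 576 + 1728
= 2384


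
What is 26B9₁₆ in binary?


Each hex digit → 4 binary bits:
  2 = 0010
  6 = 0110
  B = 1011
  9 = 1001
Concatenate: 0010 0110 1011 1001
= 0010011010111001


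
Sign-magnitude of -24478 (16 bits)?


Sign bit: 1 (negative)
Magnitude: 24478 = 101111110011110
= 1101111110011110


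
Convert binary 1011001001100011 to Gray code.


Binary: 1011001001100011
Gray code: G = B XOR (B >> 1)
B >> 1 = 0101100100110001
1011001001100011 XOR 0101100100110001:
  1 XOR 0 = 1
  0 XOR 1 = 1
  1 XOR 0 = 1
  1 XOR 1 = 0
  0 XOR 1 = 1
  0 XOR 0 = 0
  1 XOR 0 = 1
  0 XOR 1 = 1
  0 XOR 0 = 0
  1 XOR 0 = 1
  1 XOR 1 = 0
  0 XOR 1 = 1
  0 XOR 0 = 0
  0 XOR 0 = 0
  1 XOR 0 = 1
  1 XOR 1 = 0
= 1110101101010010


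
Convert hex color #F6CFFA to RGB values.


Hex: #F6CFFA
R = F6₁₆ = 246
G = CF₁₆ = 207
B = FA₁₆ = 250
= RGB(246, 207, 250)


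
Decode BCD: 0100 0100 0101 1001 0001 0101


Each 4-bit group → digit:
  0100 → 4
  0100 → 4
  0101 → 5
  1001 → 9
  0001 → 1
  0101 → 5
= 445915


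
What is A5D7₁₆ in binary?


Each hex digit → 4 binary bits:
  A = 1010
  5 = 0101
  D = 1101
  7 = 0111
Concatenate: 1010 0101 1101 0111
= 1010010111010111


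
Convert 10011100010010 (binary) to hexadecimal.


Group into 4-bit nibbles: 0010011100010010
  0010 = 2
  0111 = 7
  0001 = 1
  0010 = 2
= 0x2712


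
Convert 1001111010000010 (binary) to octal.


Group into 3-bit groups: 001001111010000010
  001 = 1
  001 = 1
  111 = 7
  010 = 2
  000 = 0
  010 = 2
= 0o117202


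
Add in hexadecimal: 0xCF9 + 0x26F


Align and add column by column (LSB to MSB, each column mod 16 with carry):
  0CF9
+ 026F
  ----
  col 0: 9(9) + F(15) + 0 (carry in) = 24 → 8(8), carry out 1
  col 1: F(15) + 6(6) + 1 (carry in) = 22 → 6(6), carry out 1
  col 2: C(12) + 2(2) + 1 (carry in) = 15 → F(15), carry out 0
  col 3: 0(0) + 0(0) + 0 (carry in) = 0 → 0(0), carry out 0
Reading digits MSB→LSB: 0F68
Strip leading zeros: F68
= 0xF68


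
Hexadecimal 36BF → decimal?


Positional values:
Position 0: F × 16^0 = 15 × 1 = 15
Position 1: B × 16^1 = 11 × 16 = 176
Position 2: 6 × 16^2 = 6 × 256 = 1536
Position 3: 3 × 16^3 = 3 × 4096 = 12288
Sum = 15 + 176 + 1536 + 12288
= 14015


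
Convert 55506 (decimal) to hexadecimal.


Divide by 16 repeatedly:
55506 ÷ 16 = 3469 remainder 2 (2)
3469 ÷ 16 = 216 remainder 13 (D)
216 ÷ 16 = 13 remainder 8 (8)
13 ÷ 16 = 0 remainder 13 (D)
Reading remainders bottom-up:
= 0xD8D2


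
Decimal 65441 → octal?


Divide by 8 repeatedly:
65441 ÷ 8 = 8180 remainder 1
8180 ÷ 8 = 1022 remainder 4
1022 ÷ 8 = 127 remainder 6
127 ÷ 8 = 15 remainder 7
15 ÷ 8 = 1 remainder 7
1 ÷ 8 = 0 remainder 1
Reading remainders bottom-up:
= 0o177641


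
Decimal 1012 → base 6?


Divide by 6 repeatedly:
1012 ÷ 6 = 168 remainder 4
168 ÷ 6 = 28 remainder 0
28 ÷ 6 = 4 remainder 4
4 ÷ 6 = 0 remainder 4
Reading remainders bottom-up:
= 4404


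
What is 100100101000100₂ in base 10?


Positional values:
Bit 2: 1 × 2^2 = 4
Bit 6: 1 × 2^6 = 64
Bit 8: 1 × 2^8 = 256
Bit 11: 1 × 2^11 = 2048
Bit 14: 1 × 2^14 = 16384
Sum = 4 + 64 + 256 + 2048 + 16384
= 18756


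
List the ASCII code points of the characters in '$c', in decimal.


String: '$c'  (2 characters)
Per-character ASCII lookup:
  '$': special character: '$' = 36
  'c': lowercase starts at 97: 'c' = 97 + 2 = 99
= 36 99


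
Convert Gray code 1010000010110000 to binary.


Gray code: 1010000010110000
MSB stays the same: 1
Each subsequent bit = prev_binary XOR current_gray:
  B[1] = 1 XOR 0 = 1
  B[2] = 1 XOR 1 = 0
  B[3] = 0 XOR 0 = 0
  B[4] = 0 XOR 0 = 0
  B[5] = 0 XOR 0 = 0
  B[6] = 0 XOR 0 = 0
  B[7] = 0 XOR 0 = 0
  B[8] = 0 XOR 1 = 1
  B[9] = 1 XOR 0 = 1
  B[10] = 1 XOR 1 = 0
  B[11] = 0 XOR 1 = 1
  B[12] = 1 XOR 0 = 1
  B[13] = 1 XOR 0 = 1
  B[14] = 1 XOR 0 = 1
  B[15] = 1 XOR 0 = 1
= 1100000011011111 (49375 decimal)


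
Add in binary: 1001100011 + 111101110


Align and add column by column (LSB to MSB, carry propagating):
  01001100011
+ 00111101110
  -----------
  col 0: 1 + 0 + 0 (carry in) = 1 → bit 1, carry out 0
  col 1: 1 + 1 + 0 (carry in) = 2 → bit 0, carry out 1
  col 2: 0 + 1 + 1 (carry in) = 2 → bit 0, carry out 1
  col 3: 0 + 1 + 1 (carry in) = 2 → bit 0, carry out 1
  col 4: 0 + 0 + 1 (carry in) = 1 → bit 1, carry out 0
  col 5: 1 + 1 + 0 (carry in) = 2 → bit 0, carry out 1
  col 6: 1 + 1 + 1 (carry in) = 3 → bit 1, carry out 1
  col 7: 0 + 1 + 1 (carry in) = 2 → bit 0, carry out 1
  col 8: 0 + 1 + 1 (carry in) = 2 → bit 0, carry out 1
  col 9: 1 + 0 + 1 (carry in) = 2 → bit 0, carry out 1
  col 10: 0 + 0 + 1 (carry in) = 1 → bit 1, carry out 0
Reading bits MSB→LSB: 10001010001
Strip leading zeros: 10001010001
= 10001010001


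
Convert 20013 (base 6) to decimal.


Positional values (base 6):
  3 × 6^0 = 3 × 1 = 3
  1 × 6^1 = 1 × 6 = 6
  0 × 6^2 = 0 × 36 = 0
  0 × 6^3 = 0 × 216 = 0
  2 × 6^4 = 2 × 1296 = 2592
Sum = 3 + 6 + 0 + 0 + 2592
= 2601


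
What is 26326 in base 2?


Divide by 2 repeatedly:
26326 ÷ 2 = 13163 remainder 0
13163 ÷ 2 = 6581 remainder 1
6581 ÷ 2 = 3290 remainder 1
3290 ÷ 2 = 1645 remainder 0
1645 ÷ 2 = 822 remainder 1
822 ÷ 2 = 411 remainder 0
411 ÷ 2 = 205 remainder 1
205 ÷ 2 = 102 remainder 1
102 ÷ 2 = 51 remainder 0
51 ÷ 2 = 25 remainder 1
25 ÷ 2 = 12 remainder 1
12 ÷ 2 = 6 remainder 0
6 ÷ 2 = 3 remainder 0
3 ÷ 2 = 1 remainder 1
1 ÷ 2 = 0 remainder 1
Reading remainders bottom-up:
= 110011011010110


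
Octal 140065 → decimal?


Positional values:
Position 0: 5 × 8^0 = 5
Position 1: 6 × 8^1 = 48
Position 2: 0 × 8^2 = 0
Position 3: 0 × 8^3 = 0
Position 4: 4 × 8^4 = 16384
Position 5: 1 × 8^5 = 32768
Sum = 5 + 48 + 0 + 0 + 16384 + 32768
= 49205


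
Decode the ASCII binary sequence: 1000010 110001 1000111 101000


Codes (binary): 1000010 110001 1000111 101000
Per-code ASCII lookup:
  1000010 = 66  (range 65-90: uppercase, 66 - 65 = 1) → 'B'
  110001 = 49  (range 48-57: digits, 49 - 48 = 1) → '1'
  1000111 = 71  (range 65-90: uppercase, 71 - 65 = 6) → 'G'
  101000 = 40  (special character) → '('
= 'B1G('


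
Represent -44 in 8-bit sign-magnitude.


Sign bit: 1 (negative)
Magnitude: 44 = 0101100
= 10101100


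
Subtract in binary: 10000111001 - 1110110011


Align and subtract column by column (LSB to MSB, borrowing when needed):
  10000111001
- 01110110011
  -----------
  col 0: (1 - 0 borrow-in) - 1 → 1 - 1 = 0, borrow out 0
  col 1: (0 - 0 borrow-in) - 1 → borrow from next column: (0+2) - 1 = 1, borrow out 1
  col 2: (0 - 1 borrow-in) - 0 → borrow from next column: (-1+2) - 0 = 1, borrow out 1
  col 3: (1 - 1 borrow-in) - 0 → 0 - 0 = 0, borrow out 0
  col 4: (1 - 0 borrow-in) - 1 → 1 - 1 = 0, borrow out 0
  col 5: (1 - 0 borrow-in) - 1 → 1 - 1 = 0, borrow out 0
  col 6: (0 - 0 borrow-in) - 0 → 0 - 0 = 0, borrow out 0
  col 7: (0 - 0 borrow-in) - 1 → borrow from next column: (0+2) - 1 = 1, borrow out 1
  col 8: (0 - 1 borrow-in) - 1 → borrow from next column: (-1+2) - 1 = 0, borrow out 1
  col 9: (0 - 1 borrow-in) - 1 → borrow from next column: (-1+2) - 1 = 0, borrow out 1
  col 10: (1 - 1 borrow-in) - 0 → 0 - 0 = 0, borrow out 0
Reading bits MSB→LSB: 00010000110
Strip leading zeros: 10000110
= 10000110


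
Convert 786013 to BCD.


Each digit → 4-bit binary:
  7 → 0111
  8 → 1000
  6 → 0110
  0 → 0000
  1 → 0001
  3 → 0011
= 0111 1000 0110 0000 0001 0011


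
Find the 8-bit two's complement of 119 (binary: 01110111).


Original: 01110111
Step 1 - Invert all bits: 10001000
Step 2 - Add 1: 10001000 + 1
= 10001001 (represents -119)


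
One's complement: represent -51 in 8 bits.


Original: 00110011
Invert all bits:
  bit 0: 0 → 1
  bit 1: 0 → 1
  bit 2: 1 → 0
  bit 3: 1 → 0
  bit 4: 0 → 1
  bit 5: 0 → 1
  bit 6: 1 → 0
  bit 7: 1 → 0
= 11001100


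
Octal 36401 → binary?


Each octal digit → 3 binary bits:
  3 = 011
  6 = 110
  4 = 100
  0 = 000
  1 = 001
Concatenate: 011 110 100 000 001
= 011110100000001


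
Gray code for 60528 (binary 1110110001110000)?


Binary: 1110110001110000
Gray code: G = B XOR (B >> 1)
B >> 1 = 0111011000111000
1110110001110000 XOR 0111011000111000:
  1 XOR 0 = 1
  1 XOR 1 = 0
  1 XOR 1 = 0
  0 XOR 1 = 1
  1 XOR 0 = 1
  1 XOR 1 = 0
  0 XOR 1 = 1
  0 XOR 0 = 0
  0 XOR 0 = 0
  1 XOR 0 = 1
  1 XOR 1 = 0
  1 XOR 1 = 0
  0 XOR 1 = 1
  0 XOR 0 = 0
  0 XOR 0 = 0
  0 XOR 0 = 0
= 1001101001001000


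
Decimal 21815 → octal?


Divide by 8 repeatedly:
21815 ÷ 8 = 2726 remainder 7
2726 ÷ 8 = 340 remainder 6
340 ÷ 8 = 42 remainder 4
42 ÷ 8 = 5 remainder 2
5 ÷ 8 = 0 remainder 5
Reading remainders bottom-up:
= 0o52467


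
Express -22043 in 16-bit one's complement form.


Original: 0101011000011011
Invert all bits:
  bit 0: 0 → 1
  bit 1: 1 → 0
  bit 2: 0 → 1
  bit 3: 1 → 0
  bit 4: 0 → 1
  bit 5: 1 → 0
  bit 6: 1 → 0
  bit 7: 0 → 1
  bit 8: 0 → 1
  bit 9: 0 → 1
  bit 10: 0 → 1
  bit 11: 1 → 0
  bit 12: 1 → 0
  bit 13: 0 → 1
  bit 14: 1 → 0
  bit 15: 1 → 0
= 1010100111100100


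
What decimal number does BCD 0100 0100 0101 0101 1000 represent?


Each 4-bit group → digit:
  0100 → 4
  0100 → 4
  0101 → 5
  0101 → 5
  1000 → 8
= 44558


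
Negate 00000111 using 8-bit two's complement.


Original: 00000111
Step 1 - Invert all bits: 11111000
Step 2 - Add 1: 11111000 + 1
= 11111001 (represents -7)


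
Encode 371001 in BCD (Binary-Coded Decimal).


Each digit → 4-bit binary:
  3 → 0011
  7 → 0111
  1 → 0001
  0 → 0000
  0 → 0000
  1 → 0001
= 0011 0111 0001 0000 0000 0001


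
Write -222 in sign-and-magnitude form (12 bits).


Sign bit: 1 (negative)
Magnitude: 222 = 00011011110
= 100011011110


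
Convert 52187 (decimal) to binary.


Divide by 2 repeatedly:
52187 ÷ 2 = 26093 remainder 1
26093 ÷ 2 = 13046 remainder 1
13046 ÷ 2 = 6523 remainder 0
6523 ÷ 2 = 3261 remainder 1
3261 ÷ 2 = 1630 remainder 1
1630 ÷ 2 = 815 remainder 0
815 ÷ 2 = 407 remainder 1
407 ÷ 2 = 203 remainder 1
203 ÷ 2 = 101 remainder 1
101 ÷ 2 = 50 remainder 1
50 ÷ 2 = 25 remainder 0
25 ÷ 2 = 12 remainder 1
12 ÷ 2 = 6 remainder 0
6 ÷ 2 = 3 remainder 0
3 ÷ 2 = 1 remainder 1
1 ÷ 2 = 0 remainder 1
Reading remainders bottom-up:
= 1100101111011011


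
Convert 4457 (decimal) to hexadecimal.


Divide by 16 repeatedly:
4457 ÷ 16 = 278 remainder 9 (9)
278 ÷ 16 = 17 remainder 6 (6)
17 ÷ 16 = 1 remainder 1 (1)
1 ÷ 16 = 0 remainder 1 (1)
Reading remainders bottom-up:
= 0x1169


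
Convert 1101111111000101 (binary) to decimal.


Positional values:
Bit 0: 1 × 2^0 = 1
Bit 2: 1 × 2^2 = 4
Bit 6: 1 × 2^6 = 64
Bit 7: 1 × 2^7 = 128
Bit 8: 1 × 2^8 = 256
Bit 9: 1 × 2^9 = 512
Bit 10: 1 × 2^10 = 1024
Bit 11: 1 × 2^11 = 2048
Bit 12: 1 × 2^12 = 4096
Bit 14: 1 × 2^14 = 16384
Bit 15: 1 × 2^15 = 32768
Sum = 1 + 4 + 64 + 128 + 256 + 512 + 1024 + 2048 + 4096 + 16384 + 32768
= 57285


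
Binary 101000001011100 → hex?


Group into 4-bit nibbles: 0101000001011100
  0101 = 5
  0000 = 0
  0101 = 5
  1100 = C
= 0x505C


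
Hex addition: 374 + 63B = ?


Align and add column by column (LSB to MSB, each column mod 16 with carry):
  0374
+ 063B
  ----
  col 0: 4(4) + B(11) + 0 (carry in) = 15 → F(15), carry out 0
  col 1: 7(7) + 3(3) + 0 (carry in) = 10 → A(10), carry out 0
  col 2: 3(3) + 6(6) + 0 (carry in) = 9 → 9(9), carry out 0
  col 3: 0(0) + 0(0) + 0 (carry in) = 0 → 0(0), carry out 0
Reading digits MSB→LSB: 09AF
Strip leading zeros: 9AF
= 0x9AF


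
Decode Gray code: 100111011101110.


Gray code: 100111011101110
MSB stays the same: 1
Each subsequent bit = prev_binary XOR current_gray:
  B[1] = 1 XOR 0 = 1
  B[2] = 1 XOR 0 = 1
  B[3] = 1 XOR 1 = 0
  B[4] = 0 XOR 1 = 1
  B[5] = 1 XOR 1 = 0
  B[6] = 0 XOR 0 = 0
  B[7] = 0 XOR 1 = 1
  B[8] = 1 XOR 1 = 0
  B[9] = 0 XOR 1 = 1
  B[10] = 1 XOR 0 = 1
  B[11] = 1 XOR 1 = 0
  B[12] = 0 XOR 1 = 1
  B[13] = 1 XOR 1 = 0
  B[14] = 0 XOR 0 = 0
= 111010010110100 (29876 decimal)


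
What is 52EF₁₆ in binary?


Each hex digit → 4 binary bits:
  5 = 0101
  2 = 0010
  E = 1110
  F = 1111
Concatenate: 0101 0010 1110 1111
= 0101001011101111


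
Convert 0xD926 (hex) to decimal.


Positional values:
Position 0: 6 × 16^0 = 6 × 1 = 6
Position 1: 2 × 16^1 = 2 × 16 = 32
Position 2: 9 × 16^2 = 9 × 256 = 2304
Position 3: D × 16^3 = 13 × 4096 = 53248
Sum = 6 + 32 + 2304 + 53248
= 55590


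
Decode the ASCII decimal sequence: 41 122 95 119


Codes (decimal): 41 122 95 119
Per-code ASCII lookup:
  41  (special character) → ')'
  122  (range 97-122: lowercase, 122 - 97 = 25) → 'z'
  95  (special character) → '_'
  119  (range 97-122: lowercase, 119 - 97 = 22) → 'w'
= ')z_w'


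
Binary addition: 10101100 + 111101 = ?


Align and add column by column (LSB to MSB, carry propagating):
  010101100
+ 000111101
  ---------
  col 0: 0 + 1 + 0 (carry in) = 1 → bit 1, carry out 0
  col 1: 0 + 0 + 0 (carry in) = 0 → bit 0, carry out 0
  col 2: 1 + 1 + 0 (carry in) = 2 → bit 0, carry out 1
  col 3: 1 + 1 + 1 (carry in) = 3 → bit 1, carry out 1
  col 4: 0 + 1 + 1 (carry in) = 2 → bit 0, carry out 1
  col 5: 1 + 1 + 1 (carry in) = 3 → bit 1, carry out 1
  col 6: 0 + 0 + 1 (carry in) = 1 → bit 1, carry out 0
  col 7: 1 + 0 + 0 (carry in) = 1 → bit 1, carry out 0
  col 8: 0 + 0 + 0 (carry in) = 0 → bit 0, carry out 0
Reading bits MSB→LSB: 011101001
Strip leading zeros: 11101001
= 11101001


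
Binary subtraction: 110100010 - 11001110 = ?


Align and subtract column by column (LSB to MSB, borrowing when needed):
  110100010
- 011001110
  ---------
  col 0: (0 - 0 borrow-in) - 0 → 0 - 0 = 0, borrow out 0
  col 1: (1 - 0 borrow-in) - 1 → 1 - 1 = 0, borrow out 0
  col 2: (0 - 0 borrow-in) - 1 → borrow from next column: (0+2) - 1 = 1, borrow out 1
  col 3: (0 - 1 borrow-in) - 1 → borrow from next column: (-1+2) - 1 = 0, borrow out 1
  col 4: (0 - 1 borrow-in) - 0 → borrow from next column: (-1+2) - 0 = 1, borrow out 1
  col 5: (1 - 1 borrow-in) - 0 → 0 - 0 = 0, borrow out 0
  col 6: (0 - 0 borrow-in) - 1 → borrow from next column: (0+2) - 1 = 1, borrow out 1
  col 7: (1 - 1 borrow-in) - 1 → borrow from next column: (0+2) - 1 = 1, borrow out 1
  col 8: (1 - 1 borrow-in) - 0 → 0 - 0 = 0, borrow out 0
Reading bits MSB→LSB: 011010100
Strip leading zeros: 11010100
= 11010100


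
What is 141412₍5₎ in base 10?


Positional values (base 5):
  2 × 5^0 = 2 × 1 = 2
  1 × 5^1 = 1 × 5 = 5
  4 × 5^2 = 4 × 25 = 100
  1 × 5^3 = 1 × 125 = 125
  4 × 5^4 = 4 × 625 = 2500
  1 × 5^5 = 1 × 3125 = 3125
Sum = 2 + 5 + 100 + 125 + 2500 + 3125
= 5857


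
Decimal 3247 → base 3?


Divide by 3 repeatedly:
3247 ÷ 3 = 1082 remainder 1
1082 ÷ 3 = 360 remainder 2
360 ÷ 3 = 120 remainder 0
120 ÷ 3 = 40 remainder 0
40 ÷ 3 = 13 remainder 1
13 ÷ 3 = 4 remainder 1
4 ÷ 3 = 1 remainder 1
1 ÷ 3 = 0 remainder 1
Reading remainders bottom-up:
= 11110021


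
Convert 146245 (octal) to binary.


Each octal digit → 3 binary bits:
  1 = 001
  4 = 100
  6 = 110
  2 = 010
  4 = 100
  5 = 101
Concatenate: 001 100 110 010 100 101
= 001100110010100101


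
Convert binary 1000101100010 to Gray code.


Binary: 1000101100010
Gray code: G = B XOR (B >> 1)
B >> 1 = 0100010110001
1000101100010 XOR 0100010110001:
  1 XOR 0 = 1
  0 XOR 1 = 1
  0 XOR 0 = 0
  0 XOR 0 = 0
  1 XOR 0 = 1
  0 XOR 1 = 1
  1 XOR 0 = 1
  1 XOR 1 = 0
  0 XOR 1 = 1
  0 XOR 0 = 0
  0 XOR 0 = 0
  1 XOR 0 = 1
  0 XOR 1 = 1
= 1100111010011


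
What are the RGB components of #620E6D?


Hex: #620E6D
R = 62₁₆ = 98
G = 0E₁₆ = 14
B = 6D₁₆ = 109
= RGB(98, 14, 109)


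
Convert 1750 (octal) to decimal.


Positional values:
Position 0: 0 × 8^0 = 0
Position 1: 5 × 8^1 = 40
Position 2: 7 × 8^2 = 448
Position 3: 1 × 8^3 = 512
Sum = 0 + 40 + 448 + 512
= 1000


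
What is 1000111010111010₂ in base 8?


Group into 3-bit groups: 001000111010111010
  001 = 1
  000 = 0
  111 = 7
  010 = 2
  111 = 7
  010 = 2
= 0o107272


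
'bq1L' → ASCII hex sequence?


String: 'bq1L'  (4 characters)
Per-character ASCII lookup:
  'b': lowercase starts at 97: 'b' = 97 + 1 = 98 → 0x62
  'q': lowercase starts at 97: 'q' = 97 + 16 = 113 → 0x71
  '1': digits start at 48: '1' = 48 + 1 = 49 → 0x31
  'L': uppercase starts at 65: 'L' = 65 + 11 = 76 → 0x4C
= 0x62 0x71 0x31 0x4C


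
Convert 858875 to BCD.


Each digit → 4-bit binary:
  8 → 1000
  5 → 0101
  8 → 1000
  8 → 1000
  7 → 0111
  5 → 0101
= 1000 0101 1000 1000 0111 0101


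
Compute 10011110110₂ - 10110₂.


Align and subtract column by column (LSB to MSB, borrowing when needed):
  10011110110
- 00000010110
  -----------
  col 0: (0 - 0 borrow-in) - 0 → 0 - 0 = 0, borrow out 0
  col 1: (1 - 0 borrow-in) - 1 → 1 - 1 = 0, borrow out 0
  col 2: (1 - 0 borrow-in) - 1 → 1 - 1 = 0, borrow out 0
  col 3: (0 - 0 borrow-in) - 0 → 0 - 0 = 0, borrow out 0
  col 4: (1 - 0 borrow-in) - 1 → 1 - 1 = 0, borrow out 0
  col 5: (1 - 0 borrow-in) - 0 → 1 - 0 = 1, borrow out 0
  col 6: (1 - 0 borrow-in) - 0 → 1 - 0 = 1, borrow out 0
  col 7: (1 - 0 borrow-in) - 0 → 1 - 0 = 1, borrow out 0
  col 8: (0 - 0 borrow-in) - 0 → 0 - 0 = 0, borrow out 0
  col 9: (0 - 0 borrow-in) - 0 → 0 - 0 = 0, borrow out 0
  col 10: (1 - 0 borrow-in) - 0 → 1 - 0 = 1, borrow out 0
Reading bits MSB→LSB: 10011100000
Strip leading zeros: 10011100000
= 10011100000


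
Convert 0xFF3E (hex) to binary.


Each hex digit → 4 binary bits:
  F = 1111
  F = 1111
  3 = 0011
  E = 1110
Concatenate: 1111 1111 0011 1110
= 1111111100111110


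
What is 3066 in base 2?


Divide by 2 repeatedly:
3066 ÷ 2 = 1533 remainder 0
1533 ÷ 2 = 766 remainder 1
766 ÷ 2 = 383 remainder 0
383 ÷ 2 = 191 remainder 1
191 ÷ 2 = 95 remainder 1
95 ÷ 2 = 47 remainder 1
47 ÷ 2 = 23 remainder 1
23 ÷ 2 = 11 remainder 1
11 ÷ 2 = 5 remainder 1
5 ÷ 2 = 2 remainder 1
2 ÷ 2 = 1 remainder 0
1 ÷ 2 = 0 remainder 1
Reading remainders bottom-up:
= 101111111010
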